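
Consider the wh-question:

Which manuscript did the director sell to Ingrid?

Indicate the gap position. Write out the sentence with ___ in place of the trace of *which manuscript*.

Before movement: The director did sell which manuscript to Ingrid.
The filler 'which manuscript' is interpreted as the direct object of 'sell'. The gap is right after 'sell'.

Which manuscript did the director sell ___ to Ingrid?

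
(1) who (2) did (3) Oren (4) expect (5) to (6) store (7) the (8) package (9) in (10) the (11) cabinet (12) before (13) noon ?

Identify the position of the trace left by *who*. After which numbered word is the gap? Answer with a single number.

4

Underlying clause: Oren did expect who to store the package in the cabinet before noon.
'who' is the direct object of 'expect'. Wh-movement fronts it, leaving a gap right after 'expect':
Who did Oren expect ___ to store the package in the cabinet before noon?
'expect' is word 4.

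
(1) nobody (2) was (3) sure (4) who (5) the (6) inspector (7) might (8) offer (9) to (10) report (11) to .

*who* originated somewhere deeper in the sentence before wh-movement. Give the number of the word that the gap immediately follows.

11

Pre-movement form: The inspector might offer to report to who.
The filler 'who' is interpreted as the object of the preposition 'to'. It moves to the left edge, and the trace sits right after 'to':
Nobody was sure who the inspector might offer to report to ___.
'to' is word 11.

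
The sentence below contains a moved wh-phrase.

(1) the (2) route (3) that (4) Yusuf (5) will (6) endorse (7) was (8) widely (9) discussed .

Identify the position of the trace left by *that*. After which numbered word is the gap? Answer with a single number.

6

The filler 'that' is interpreted as the direct object of 'endorse'. Wh-movement fronts it, leaving a gap right after 'endorse':
The route that Yusuf will endorse ___ was widely discussed.
'endorse' is word 6.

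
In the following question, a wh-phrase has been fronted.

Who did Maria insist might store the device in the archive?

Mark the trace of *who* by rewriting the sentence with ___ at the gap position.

Who did Maria insist ___ might store the device in the archive?

In situ: Maria did insist who might store the device in the archive.
The filler 'who' is interpreted as the subject of the clause embedded under 'insist'. The gap is right after 'insist'.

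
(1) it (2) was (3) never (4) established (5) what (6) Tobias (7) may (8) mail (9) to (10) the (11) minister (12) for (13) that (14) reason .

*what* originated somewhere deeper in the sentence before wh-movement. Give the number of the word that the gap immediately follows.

8

Pre-movement form: Tobias may mail what to the minister for that reason.
The filler 'what' is interpreted as the direct object of 'mail'. It moves to the left edge, and the trace sits right after 'mail':
It was never established what Tobias may mail ___ to the minister for that reason.
'mail' is word 8.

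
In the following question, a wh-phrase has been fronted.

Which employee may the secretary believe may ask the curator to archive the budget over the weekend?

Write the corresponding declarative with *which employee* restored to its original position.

The secretary may believe which employee may ask the curator to archive the budget over the weekend.

The filler 'which employee' is interpreted as the subject of the clause embedded under 'believe'. Fronting leaves a gap immediately after 'believe':
Which employee may the secretary believe ___ may ask the curator to archive the budget over the weekend?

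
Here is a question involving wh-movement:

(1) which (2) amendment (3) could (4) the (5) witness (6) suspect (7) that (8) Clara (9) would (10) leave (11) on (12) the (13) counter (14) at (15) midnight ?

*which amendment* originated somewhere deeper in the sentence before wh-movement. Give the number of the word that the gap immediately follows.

10

Pre-movement form: The witness could suspect that Clara would leave which amendment on the counter at midnight.
'which amendment' is the direct object of 'leave'. Fronting leaves a gap immediately after 'leave':
Which amendment could the witness suspect that Clara would leave ___ on the counter at midnight?
'leave' is word 10.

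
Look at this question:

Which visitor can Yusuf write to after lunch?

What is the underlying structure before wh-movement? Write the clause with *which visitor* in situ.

'which visitor' is the object of the preposition 'to'. Fronting leaves a gap immediately after 'to':
Which visitor can Yusuf write to ___ after lunch?

Yusuf can write to which visitor after lunch.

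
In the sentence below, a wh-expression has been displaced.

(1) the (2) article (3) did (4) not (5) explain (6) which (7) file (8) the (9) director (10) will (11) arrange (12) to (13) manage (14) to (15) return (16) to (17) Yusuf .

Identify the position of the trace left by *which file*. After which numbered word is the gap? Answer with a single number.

Pre-movement form: The director will arrange to manage to return which file to Yusuf.
The filler 'which file' is interpreted as the direct object of 'return'. Wh-movement fronts it, leaving a gap right after 'return':
The article did not explain which file the director will arrange to manage to return ___ to Yusuf.
'return' is word 15.

15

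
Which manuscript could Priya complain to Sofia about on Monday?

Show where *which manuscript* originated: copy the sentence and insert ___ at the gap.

In situ: Priya could complain to Sofia about which manuscript on Monday.
The filler 'which manuscript' is interpreted as the object of the preposition 'about'. The gap is right after 'about'.

Which manuscript could Priya complain to Sofia about ___ on Monday?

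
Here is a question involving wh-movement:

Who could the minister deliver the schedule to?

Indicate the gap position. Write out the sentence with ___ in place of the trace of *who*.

Who could the minister deliver the schedule to ___?

Pre-movement form: The minister could deliver the schedule to who.
The filler 'who' is interpreted as the object of the preposition 'to' (recipient of 'deliver'). The gap is right after 'to'.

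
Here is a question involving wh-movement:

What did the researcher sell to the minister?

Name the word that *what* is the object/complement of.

Before movement: The researcher did sell what to the minister.
'what' is the direct object of 'sell'. It moves to the left edge, and the trace sits right after 'sell':
What did the researcher sell ___ to the minister?

sell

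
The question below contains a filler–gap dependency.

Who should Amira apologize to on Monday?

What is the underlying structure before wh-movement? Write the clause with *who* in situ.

'who' functions as the object of the preposition 'to'. It moves to the left edge, and the trace sits right after 'to':
Who should Amira apologize to ___ on Monday?

Amira should apologize to who on Monday.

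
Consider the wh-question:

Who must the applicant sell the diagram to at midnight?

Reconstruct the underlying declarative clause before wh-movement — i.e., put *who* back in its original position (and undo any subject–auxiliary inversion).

The filler 'who' is interpreted as the object of the preposition 'to' (recipient of 'sell'). Fronting leaves a gap immediately after 'to':
Who must the applicant sell the diagram to ___ at midnight?

The applicant must sell the diagram to who at midnight.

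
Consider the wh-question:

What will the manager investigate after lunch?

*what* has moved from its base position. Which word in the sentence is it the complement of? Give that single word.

investigate

Pre-movement form: The manager will investigate what after lunch.
'what' functions as the direct object of 'investigate'. Fronting leaves a gap immediately after 'investigate':
What will the manager investigate ___ after lunch?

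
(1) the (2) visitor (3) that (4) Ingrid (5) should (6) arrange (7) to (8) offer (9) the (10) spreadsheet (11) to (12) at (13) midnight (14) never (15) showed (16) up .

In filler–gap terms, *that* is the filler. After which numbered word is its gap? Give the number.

The filler 'that' is interpreted as the object of the preposition 'to' (recipient of 'offer'). Fronting leaves a gap immediately after 'to':
The visitor that Ingrid should arrange to offer the spreadsheet to ___ at midnight never showed up.
'to' is word 11.

11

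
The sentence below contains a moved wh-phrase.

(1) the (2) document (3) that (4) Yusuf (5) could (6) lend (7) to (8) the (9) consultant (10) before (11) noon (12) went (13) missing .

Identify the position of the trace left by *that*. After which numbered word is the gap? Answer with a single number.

6

'that' functions as the direct object of 'lend'. Fronting leaves a gap immediately after 'lend':
The document that Yusuf could lend ___ to the consultant before noon went missing.
'lend' is word 6.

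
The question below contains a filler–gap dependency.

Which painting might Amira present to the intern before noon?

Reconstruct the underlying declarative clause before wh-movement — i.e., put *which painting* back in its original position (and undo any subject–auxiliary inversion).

Amira might present which painting to the intern before noon.

The filler 'which painting' is interpreted as the direct object of 'present'. Fronting leaves a gap immediately after 'present':
Which painting might Amira present ___ to the intern before noon?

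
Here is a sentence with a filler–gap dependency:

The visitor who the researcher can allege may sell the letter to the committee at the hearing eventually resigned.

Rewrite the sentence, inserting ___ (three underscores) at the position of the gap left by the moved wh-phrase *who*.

'who' is the subject of the clause embedded under 'allege'. The gap is right after 'allege'.

The visitor who the researcher can allege ___ may sell the letter to the committee at the hearing eventually resigned.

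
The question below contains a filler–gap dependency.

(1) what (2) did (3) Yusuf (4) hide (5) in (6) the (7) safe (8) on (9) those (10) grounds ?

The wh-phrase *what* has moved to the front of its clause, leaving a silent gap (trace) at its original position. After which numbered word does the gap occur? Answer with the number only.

4

Underlying clause: Yusuf did hide what in the safe on those grounds.
'what' is the direct object of 'hide'. It moves to the left edge, and the trace sits right after 'hide':
What did Yusuf hide ___ in the safe on those grounds?
'hide' is word 4.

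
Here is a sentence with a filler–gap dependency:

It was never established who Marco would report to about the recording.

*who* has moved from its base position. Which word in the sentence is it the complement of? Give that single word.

to

Before movement: Marco would report to who about the recording.
The filler 'who' is interpreted as the object of the preposition 'to'. Fronting leaves a gap immediately after 'to':
It was never established who Marco would report to ___ about the recording.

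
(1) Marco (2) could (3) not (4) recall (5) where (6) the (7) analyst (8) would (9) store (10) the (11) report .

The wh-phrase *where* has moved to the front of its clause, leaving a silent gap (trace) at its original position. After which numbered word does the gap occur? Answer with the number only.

11

Underlying clause: The analyst would store the report where.
'where' is the locative complement of 'store'. Wh-movement fronts it, leaving a gap right after 'report':
Marco could not recall where the analyst would store the report ___.
'report' is word 11.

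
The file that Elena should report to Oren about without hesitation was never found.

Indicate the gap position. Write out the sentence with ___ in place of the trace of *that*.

The file that Elena should report to Oren about ___ without hesitation was never found.

'that' is the object of the preposition 'about'. The gap is right after 'about'.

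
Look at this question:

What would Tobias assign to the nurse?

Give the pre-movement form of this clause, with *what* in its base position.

The filler 'what' is interpreted as the direct object of 'assign'. Fronting leaves a gap immediately after 'assign':
What would Tobias assign ___ to the nurse?

Tobias would assign what to the nurse.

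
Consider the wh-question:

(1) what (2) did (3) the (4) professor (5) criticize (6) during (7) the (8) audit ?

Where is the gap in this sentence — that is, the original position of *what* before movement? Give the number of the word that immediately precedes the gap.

5

Pre-movement form: The professor did criticize what during the audit.
'what' is the direct object of 'criticize'. It moves to the left edge, and the trace sits right after 'criticize':
What did the professor criticize ___ during the audit?
'criticize' is word 5.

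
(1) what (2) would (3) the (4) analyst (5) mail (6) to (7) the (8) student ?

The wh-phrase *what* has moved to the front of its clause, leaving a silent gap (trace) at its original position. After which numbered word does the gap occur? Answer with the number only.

5

In situ: The analyst would mail what to the student.
'what' functions as the direct object of 'mail'. Wh-movement fronts it, leaving a gap right after 'mail':
What would the analyst mail ___ to the student?
'mail' is word 5.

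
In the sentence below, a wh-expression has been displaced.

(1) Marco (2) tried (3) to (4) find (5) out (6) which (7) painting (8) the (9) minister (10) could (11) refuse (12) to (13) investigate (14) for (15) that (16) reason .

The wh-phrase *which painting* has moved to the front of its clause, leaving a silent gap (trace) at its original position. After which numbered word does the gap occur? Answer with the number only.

Before movement: The minister could refuse to investigate which painting for that reason.
'which painting' functions as the direct object of 'investigate'. Fronting leaves a gap immediately after 'investigate':
Marco tried to find out which painting the minister could refuse to investigate ___ for that reason.
'investigate' is word 13.

13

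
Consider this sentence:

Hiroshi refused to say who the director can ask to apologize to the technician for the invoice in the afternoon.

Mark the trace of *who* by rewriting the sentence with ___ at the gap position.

Hiroshi refused to say who the director can ask ___ to apologize to the technician for the invoice in the afternoon.

In situ: The director can ask who to apologize to the technician for the invoice in the afternoon.
'who' functions as the direct object of 'ask'. The gap is right after 'ask'.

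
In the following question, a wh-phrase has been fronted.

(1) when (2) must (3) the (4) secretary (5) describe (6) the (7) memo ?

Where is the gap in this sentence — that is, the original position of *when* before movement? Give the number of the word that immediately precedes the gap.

In situ: The secretary must describe the memo when.
'when' functions as the temporal adjunct. Wh-movement fronts it, leaving a gap right after 'memo':
When must the secretary describe the memo ___?
'memo' is word 7.

7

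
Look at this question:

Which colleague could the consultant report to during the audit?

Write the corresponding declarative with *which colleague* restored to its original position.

'which colleague' is the object of the preposition 'to'. It moves to the left edge, and the trace sits right after 'to':
Which colleague could the consultant report to ___ during the audit?

The consultant could report to which colleague during the audit.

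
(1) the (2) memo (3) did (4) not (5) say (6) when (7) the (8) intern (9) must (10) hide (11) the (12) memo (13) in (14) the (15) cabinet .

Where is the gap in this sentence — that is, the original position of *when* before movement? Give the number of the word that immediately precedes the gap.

15

Underlying clause: The intern must hide the memo in the cabinet when.
'when' functions as the temporal adjunct. Wh-movement fronts it, leaving a gap right after 'cabinet':
The memo did not say when the intern must hide the memo in the cabinet ___.
'cabinet' is word 15.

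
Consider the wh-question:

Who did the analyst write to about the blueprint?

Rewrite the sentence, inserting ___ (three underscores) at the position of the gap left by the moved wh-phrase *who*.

In situ: The analyst did write to who about the blueprint.
The filler 'who' is interpreted as the object of the preposition 'to'. The gap is right after 'to'.

Who did the analyst write to ___ about the blueprint?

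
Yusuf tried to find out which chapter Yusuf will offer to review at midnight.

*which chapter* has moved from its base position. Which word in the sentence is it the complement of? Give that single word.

review

Underlying clause: Yusuf will offer to review which chapter at midnight.
The filler 'which chapter' is interpreted as the direct object of 'review'. It moves to the left edge, and the trace sits right after 'review':
Yusuf tried to find out which chapter Yusuf will offer to review ___ at midnight.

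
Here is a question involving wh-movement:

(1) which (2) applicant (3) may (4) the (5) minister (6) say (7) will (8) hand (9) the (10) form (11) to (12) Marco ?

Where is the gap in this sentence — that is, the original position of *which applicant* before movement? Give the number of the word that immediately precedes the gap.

Underlying clause: The minister may say which applicant will hand the form to Marco.
'which applicant' functions as the subject of the clause embedded under 'say'. It moves to the left edge, and the trace sits right after 'say':
Which applicant may the minister say ___ will hand the form to Marco?
'say' is word 6.

6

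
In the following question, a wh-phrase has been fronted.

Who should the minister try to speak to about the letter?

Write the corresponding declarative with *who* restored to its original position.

'who' functions as the object of the preposition 'to'. Wh-movement fronts it, leaving a gap right after 'to':
Who should the minister try to speak to ___ about the letter?

The minister should try to speak to who about the letter.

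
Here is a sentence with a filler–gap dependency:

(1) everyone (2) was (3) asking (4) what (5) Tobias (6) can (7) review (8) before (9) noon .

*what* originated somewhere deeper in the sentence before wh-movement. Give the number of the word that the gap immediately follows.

7

Pre-movement form: Tobias can review what before noon.
The filler 'what' is interpreted as the direct object of 'review'. Fronting leaves a gap immediately after 'review':
Everyone was asking what Tobias can review ___ before noon.
'review' is word 7.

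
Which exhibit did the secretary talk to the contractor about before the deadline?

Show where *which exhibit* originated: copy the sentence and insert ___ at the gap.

Pre-movement form: The secretary did talk to the contractor about which exhibit before the deadline.
'which exhibit' functions as the object of the preposition 'about'. The gap is right after 'about'.

Which exhibit did the secretary talk to the contractor about ___ before the deadline?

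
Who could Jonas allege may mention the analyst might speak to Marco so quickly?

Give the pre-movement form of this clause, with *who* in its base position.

Jonas could allege who may mention the analyst might speak to Marco so quickly.

The filler 'who' is interpreted as the subject of the clause embedded under 'allege'. Wh-movement fronts it, leaving a gap right after 'allege':
Who could Jonas allege ___ may mention the analyst might speak to Marco so quickly?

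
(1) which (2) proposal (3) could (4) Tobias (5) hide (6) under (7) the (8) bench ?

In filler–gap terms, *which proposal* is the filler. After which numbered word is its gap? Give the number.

In situ: Tobias could hide which proposal under the bench.
The filler 'which proposal' is interpreted as the direct object of 'hide'. It moves to the left edge, and the trace sits right after 'hide':
Which proposal could Tobias hide ___ under the bench?
'hide' is word 5.

5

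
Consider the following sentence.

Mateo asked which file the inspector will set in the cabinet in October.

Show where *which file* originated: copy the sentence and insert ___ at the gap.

Mateo asked which file the inspector will set ___ in the cabinet in October.

In situ: The inspector will set which file in the cabinet in October.
'which file' is the direct object of 'set'. The gap is right after 'set'.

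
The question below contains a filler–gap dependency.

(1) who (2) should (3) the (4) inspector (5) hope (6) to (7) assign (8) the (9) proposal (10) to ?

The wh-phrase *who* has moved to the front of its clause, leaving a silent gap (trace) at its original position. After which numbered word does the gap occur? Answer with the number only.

10

Before movement: The inspector should hope to assign the proposal to who.
'who' functions as the object of the preposition 'to' (recipient of 'assign'). It moves to the left edge, and the trace sits right after 'to':
Who should the inspector hope to assign the proposal to ___?
'to' is word 10.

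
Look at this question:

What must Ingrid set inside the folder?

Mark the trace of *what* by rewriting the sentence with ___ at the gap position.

Pre-movement form: Ingrid must set what inside the folder.
'what' is the direct object of 'set'. The gap is right after 'set'.

What must Ingrid set ___ inside the folder?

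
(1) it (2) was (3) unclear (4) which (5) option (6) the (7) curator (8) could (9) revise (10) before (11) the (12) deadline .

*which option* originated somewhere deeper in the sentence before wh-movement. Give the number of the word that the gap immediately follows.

9

Before movement: The curator could revise which option before the deadline.
The filler 'which option' is interpreted as the direct object of 'revise'. Wh-movement fronts it, leaving a gap right after 'revise':
It was unclear which option the curator could revise ___ before the deadline.
'revise' is word 9.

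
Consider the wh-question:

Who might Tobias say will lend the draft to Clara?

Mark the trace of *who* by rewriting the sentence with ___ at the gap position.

Pre-movement form: Tobias might say who will lend the draft to Clara.
'who' functions as the subject of the clause embedded under 'say'. The gap is right after 'say'.

Who might Tobias say ___ will lend the draft to Clara?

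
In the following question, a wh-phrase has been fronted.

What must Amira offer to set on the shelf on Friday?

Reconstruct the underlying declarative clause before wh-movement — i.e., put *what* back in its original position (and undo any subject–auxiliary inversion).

Amira must offer to set what on the shelf on Friday.

The filler 'what' is interpreted as the direct object of 'set'. It moves to the left edge, and the trace sits right after 'set':
What must Amira offer to set ___ on the shelf on Friday?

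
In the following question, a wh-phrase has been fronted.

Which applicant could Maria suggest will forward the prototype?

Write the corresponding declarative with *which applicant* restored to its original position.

Maria could suggest which applicant will forward the prototype.

'which applicant' functions as the subject of the clause embedded under 'suggest'. Wh-movement fronts it, leaving a gap right after 'suggest':
Which applicant could Maria suggest ___ will forward the prototype?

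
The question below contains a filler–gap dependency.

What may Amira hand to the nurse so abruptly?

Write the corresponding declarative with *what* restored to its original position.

Amira may hand what to the nurse so abruptly.

The filler 'what' is interpreted as the direct object of 'hand'. Wh-movement fronts it, leaving a gap right after 'hand':
What may Amira hand ___ to the nurse so abruptly?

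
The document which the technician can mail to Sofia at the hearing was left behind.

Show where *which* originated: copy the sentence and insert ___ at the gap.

'which' functions as the direct object of 'mail'. The gap is right after 'mail'.

The document which the technician can mail ___ to Sofia at the hearing was left behind.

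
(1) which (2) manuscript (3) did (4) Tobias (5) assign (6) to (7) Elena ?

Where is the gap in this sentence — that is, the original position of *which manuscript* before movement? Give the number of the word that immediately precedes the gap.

5

Before movement: Tobias did assign which manuscript to Elena.
'which manuscript' is the direct object of 'assign'. Wh-movement fronts it, leaving a gap right after 'assign':
Which manuscript did Tobias assign ___ to Elena?
'assign' is word 5.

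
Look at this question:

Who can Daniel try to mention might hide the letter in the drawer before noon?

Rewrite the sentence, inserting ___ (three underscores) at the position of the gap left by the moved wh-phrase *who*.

Who can Daniel try to mention ___ might hide the letter in the drawer before noon?

Underlying clause: Daniel can try to mention who might hide the letter in the drawer before noon.
'who' functions as the subject of the clause embedded under 'mention'. The gap is right after 'mention'.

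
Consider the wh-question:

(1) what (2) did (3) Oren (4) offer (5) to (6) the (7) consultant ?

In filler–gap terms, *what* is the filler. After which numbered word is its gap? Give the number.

Pre-movement form: Oren did offer what to the consultant.
'what' is the direct object of 'offer'. It moves to the left edge, and the trace sits right after 'offer':
What did Oren offer ___ to the consultant?
'offer' is word 4.

4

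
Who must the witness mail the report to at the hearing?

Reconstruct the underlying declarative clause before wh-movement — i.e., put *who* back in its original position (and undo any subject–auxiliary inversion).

The witness must mail the report to who at the hearing.

'who' is the object of the preposition 'to' (recipient of 'mail'). Fronting leaves a gap immediately after 'to':
Who must the witness mail the report to ___ at the hearing?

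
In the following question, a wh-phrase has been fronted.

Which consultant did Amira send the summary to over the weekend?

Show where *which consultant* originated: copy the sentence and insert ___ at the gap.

Pre-movement form: Amira did send the summary to which consultant over the weekend.
The filler 'which consultant' is interpreted as the object of the preposition 'to' (recipient of 'send'). The gap is right after 'to'.

Which consultant did Amira send the summary to ___ over the weekend?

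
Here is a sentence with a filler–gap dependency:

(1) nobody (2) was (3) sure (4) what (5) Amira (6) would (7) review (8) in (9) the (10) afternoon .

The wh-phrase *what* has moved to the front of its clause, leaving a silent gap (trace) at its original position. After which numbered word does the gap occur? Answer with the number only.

7

In situ: Amira would review what in the afternoon.
The filler 'what' is interpreted as the direct object of 'review'. Fronting leaves a gap immediately after 'review':
Nobody was sure what Amira would review ___ in the afternoon.
'review' is word 7.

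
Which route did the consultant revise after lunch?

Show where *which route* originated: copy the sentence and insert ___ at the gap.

Which route did the consultant revise ___ after lunch?

Underlying clause: The consultant did revise which route after lunch.
'which route' is the direct object of 'revise'. The gap is right after 'revise'.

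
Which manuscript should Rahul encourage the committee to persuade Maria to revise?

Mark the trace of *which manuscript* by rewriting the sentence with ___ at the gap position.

Which manuscript should Rahul encourage the committee to persuade Maria to revise ___?

Pre-movement form: Rahul should encourage the committee to persuade Maria to revise which manuscript.
'which manuscript' is the direct object of 'revise'. The gap is right after 'revise'.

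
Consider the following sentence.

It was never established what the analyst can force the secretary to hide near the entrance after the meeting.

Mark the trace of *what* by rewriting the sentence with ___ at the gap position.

It was never established what the analyst can force the secretary to hide ___ near the entrance after the meeting.

Pre-movement form: The analyst can force the secretary to hide what near the entrance after the meeting.
'what' functions as the direct object of 'hide'. The gap is right after 'hide'.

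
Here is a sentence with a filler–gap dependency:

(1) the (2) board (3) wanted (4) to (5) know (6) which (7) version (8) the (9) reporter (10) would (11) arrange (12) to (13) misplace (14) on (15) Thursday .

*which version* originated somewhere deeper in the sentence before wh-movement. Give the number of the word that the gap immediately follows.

13

Underlying clause: The reporter would arrange to misplace which version on Thursday.
'which version' functions as the direct object of 'misplace'. Fronting leaves a gap immediately after 'misplace':
The board wanted to know which version the reporter would arrange to misplace ___ on Thursday.
'misplace' is word 13.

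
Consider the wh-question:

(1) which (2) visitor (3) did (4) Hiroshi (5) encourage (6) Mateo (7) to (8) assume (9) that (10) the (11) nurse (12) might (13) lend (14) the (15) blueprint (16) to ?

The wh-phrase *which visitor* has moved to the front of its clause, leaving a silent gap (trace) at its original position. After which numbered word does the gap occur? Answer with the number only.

16

Pre-movement form: Hiroshi did encourage Mateo to assume that the nurse might lend the blueprint to which visitor.
The filler 'which visitor' is interpreted as the object of the preposition 'to' (recipient of 'lend'). Wh-movement fronts it, leaving a gap right after 'to':
Which visitor did Hiroshi encourage Mateo to assume that the nurse might lend the blueprint to ___?
'to' is word 16.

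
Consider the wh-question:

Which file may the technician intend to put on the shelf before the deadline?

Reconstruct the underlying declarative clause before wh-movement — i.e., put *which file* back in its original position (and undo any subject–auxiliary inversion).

'which file' functions as the direct object of 'put'. It moves to the left edge, and the trace sits right after 'put':
Which file may the technician intend to put ___ on the shelf before the deadline?

The technician may intend to put which file on the shelf before the deadline.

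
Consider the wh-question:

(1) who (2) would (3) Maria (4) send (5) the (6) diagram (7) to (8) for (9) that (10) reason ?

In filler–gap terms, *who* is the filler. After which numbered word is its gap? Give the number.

Underlying clause: Maria would send the diagram to who for that reason.
'who' is the object of the preposition 'to' (recipient of 'send'). It moves to the left edge, and the trace sits right after 'to':
Who would Maria send the diagram to ___ for that reason?
'to' is word 7.

7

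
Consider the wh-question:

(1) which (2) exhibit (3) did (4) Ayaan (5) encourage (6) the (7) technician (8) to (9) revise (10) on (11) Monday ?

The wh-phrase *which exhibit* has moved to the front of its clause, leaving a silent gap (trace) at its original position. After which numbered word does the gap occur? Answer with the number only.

9

Pre-movement form: Ayaan did encourage the technician to revise which exhibit on Monday.
'which exhibit' functions as the direct object of 'revise'. Wh-movement fronts it, leaving a gap right after 'revise':
Which exhibit did Ayaan encourage the technician to revise ___ on Monday?
'revise' is word 9.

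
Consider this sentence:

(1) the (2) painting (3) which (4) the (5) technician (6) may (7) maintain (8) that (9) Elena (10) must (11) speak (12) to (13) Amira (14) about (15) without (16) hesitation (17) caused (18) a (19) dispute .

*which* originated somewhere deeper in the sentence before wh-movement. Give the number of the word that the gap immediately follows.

The filler 'which' is interpreted as the object of the preposition 'about'. Wh-movement fronts it, leaving a gap right after 'about':
The painting which the technician may maintain that Elena must speak to Amira about ___ without hesitation caused a dispute.
'about' is word 14.

14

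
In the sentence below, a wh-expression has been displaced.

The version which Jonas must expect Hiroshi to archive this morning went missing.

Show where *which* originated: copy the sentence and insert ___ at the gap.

The version which Jonas must expect Hiroshi to archive ___ this morning went missing.

'which' is the direct object of 'archive'. The gap is right after 'archive'.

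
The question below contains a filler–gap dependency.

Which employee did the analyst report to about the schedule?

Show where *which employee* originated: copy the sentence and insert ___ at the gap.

Which employee did the analyst report to ___ about the schedule?

Underlying clause: The analyst did report to which employee about the schedule.
The filler 'which employee' is interpreted as the object of the preposition 'to'. The gap is right after 'to'.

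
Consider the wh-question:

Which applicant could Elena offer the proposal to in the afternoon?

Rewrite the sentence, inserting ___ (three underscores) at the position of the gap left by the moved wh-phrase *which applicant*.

Pre-movement form: Elena could offer the proposal to which applicant in the afternoon.
'which applicant' functions as the object of the preposition 'to' (recipient of 'offer'). The gap is right after 'to'.

Which applicant could Elena offer the proposal to ___ in the afternoon?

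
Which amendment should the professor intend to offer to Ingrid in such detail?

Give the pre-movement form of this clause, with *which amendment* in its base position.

'which amendment' is the direct object of 'offer'. Wh-movement fronts it, leaving a gap right after 'offer':
Which amendment should the professor intend to offer ___ to Ingrid in such detail?

The professor should intend to offer which amendment to Ingrid in such detail.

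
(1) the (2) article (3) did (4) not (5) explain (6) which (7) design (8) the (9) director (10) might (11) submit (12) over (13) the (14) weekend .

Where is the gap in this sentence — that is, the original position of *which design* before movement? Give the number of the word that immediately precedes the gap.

In situ: The director might submit which design over the weekend.
'which design' functions as the direct object of 'submit'. Wh-movement fronts it, leaving a gap right after 'submit':
The article did not explain which design the director might submit ___ over the weekend.
'submit' is word 11.

11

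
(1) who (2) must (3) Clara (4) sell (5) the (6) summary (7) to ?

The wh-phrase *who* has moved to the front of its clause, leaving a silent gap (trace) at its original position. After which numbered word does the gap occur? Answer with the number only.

7

Pre-movement form: Clara must sell the summary to who.
'who' is the object of the preposition 'to' (recipient of 'sell'). Fronting leaves a gap immediately after 'to':
Who must Clara sell the summary to ___?
'to' is word 7.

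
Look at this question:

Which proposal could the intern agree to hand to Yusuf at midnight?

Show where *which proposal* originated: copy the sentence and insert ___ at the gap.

In situ: The intern could agree to hand which proposal to Yusuf at midnight.
The filler 'which proposal' is interpreted as the direct object of 'hand'. The gap is right after 'hand'.

Which proposal could the intern agree to hand ___ to Yusuf at midnight?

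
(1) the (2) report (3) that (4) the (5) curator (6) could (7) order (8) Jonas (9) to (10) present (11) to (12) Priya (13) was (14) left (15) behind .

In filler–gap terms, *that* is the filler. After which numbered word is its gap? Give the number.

The filler 'that' is interpreted as the direct object of 'present'. Fronting leaves a gap immediately after 'present':
The report that the curator could order Jonas to present ___ to Priya was left behind.
'present' is word 10.

10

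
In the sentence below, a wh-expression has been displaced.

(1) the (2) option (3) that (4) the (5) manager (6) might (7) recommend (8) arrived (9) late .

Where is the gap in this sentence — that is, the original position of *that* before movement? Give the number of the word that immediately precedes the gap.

'that' functions as the direct object of 'recommend'. Wh-movement fronts it, leaving a gap right after 'recommend':
The option that the manager might recommend ___ arrived late.
'recommend' is word 7.

7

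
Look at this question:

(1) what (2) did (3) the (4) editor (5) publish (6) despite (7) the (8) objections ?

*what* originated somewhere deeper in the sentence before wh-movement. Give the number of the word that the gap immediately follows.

5

Underlying clause: The editor did publish what despite the objections.
'what' is the direct object of 'publish'. Wh-movement fronts it, leaving a gap right after 'publish':
What did the editor publish ___ despite the objections?
'publish' is word 5.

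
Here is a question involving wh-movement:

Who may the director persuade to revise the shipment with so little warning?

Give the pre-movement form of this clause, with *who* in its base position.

The director may persuade who to revise the shipment with so little warning.

'who' functions as the direct object of 'persuade'. It moves to the left edge, and the trace sits right after 'persuade':
Who may the director persuade ___ to revise the shipment with so little warning?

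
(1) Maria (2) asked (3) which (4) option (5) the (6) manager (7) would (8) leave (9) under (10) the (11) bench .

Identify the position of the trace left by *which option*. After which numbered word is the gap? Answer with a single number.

8

Before movement: The manager would leave which option under the bench.
'which option' is the direct object of 'leave'. Fronting leaves a gap immediately after 'leave':
Maria asked which option the manager would leave ___ under the bench.
'leave' is word 8.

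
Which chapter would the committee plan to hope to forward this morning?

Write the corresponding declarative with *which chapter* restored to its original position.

The committee would plan to hope to forward which chapter this morning.

'which chapter' functions as the direct object of 'forward'. Fronting leaves a gap immediately after 'forward':
Which chapter would the committee plan to hope to forward ___ this morning?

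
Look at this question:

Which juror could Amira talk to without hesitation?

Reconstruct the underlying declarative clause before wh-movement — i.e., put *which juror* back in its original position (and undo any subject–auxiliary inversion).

Amira could talk to which juror without hesitation.

'which juror' functions as the object of the preposition 'to'. Wh-movement fronts it, leaving a gap right after 'to':
Which juror could Amira talk to ___ without hesitation?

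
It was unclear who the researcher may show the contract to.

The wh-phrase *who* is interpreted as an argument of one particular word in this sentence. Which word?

Before movement: The researcher may show the contract to who.
'who' functions as the object of the preposition 'to' (recipient of 'show'). Fronting leaves a gap immediately after 'to':
It was unclear who the researcher may show the contract to ___.

to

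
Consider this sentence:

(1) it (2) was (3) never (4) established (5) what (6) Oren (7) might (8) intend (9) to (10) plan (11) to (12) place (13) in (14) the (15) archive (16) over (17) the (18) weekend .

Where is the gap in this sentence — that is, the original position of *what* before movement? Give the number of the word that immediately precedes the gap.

Pre-movement form: Oren might intend to plan to place what in the archive over the weekend.
'what' functions as the direct object of 'place'. Fronting leaves a gap immediately after 'place':
It was never established what Oren might intend to plan to place ___ in the archive over the weekend.
'place' is word 12.

12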